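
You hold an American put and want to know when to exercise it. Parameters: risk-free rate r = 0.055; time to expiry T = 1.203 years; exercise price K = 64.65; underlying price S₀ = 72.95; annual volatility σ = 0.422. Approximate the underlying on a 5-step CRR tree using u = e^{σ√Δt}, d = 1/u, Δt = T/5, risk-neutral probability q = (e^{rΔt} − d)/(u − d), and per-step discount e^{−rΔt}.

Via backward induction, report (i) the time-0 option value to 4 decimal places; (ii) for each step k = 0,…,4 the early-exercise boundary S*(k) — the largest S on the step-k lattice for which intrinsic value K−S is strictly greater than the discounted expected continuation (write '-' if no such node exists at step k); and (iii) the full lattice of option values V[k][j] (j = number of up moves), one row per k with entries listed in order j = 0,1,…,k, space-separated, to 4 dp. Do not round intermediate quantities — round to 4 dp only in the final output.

params: Δt=0.24060 u=1.22998 d=0.81302 q=0.48038 e^(-rΔt)=0.98685
t_5 payoffs: 38.7356 25.4456 5.3399 0.0000 0.0000 0.0000
t_4: node(4,0) S=31.8741 payoff=32.7759 vs cont=31.9260 → 32.7759 [stop]  node(4,1) S=48.2205 payoff=16.4295 vs cont=15.5796 → 16.4295 [stop]  node(4,2) S=72.9500 payoff=0.0000 vs cont=2.7382 → 2.7382 [wait]  node(4,3) S=110.3619 payoff=0.0000 vs cont=0.0000 → 0.0000 [wait]  node(4,4) S=166.9601 payoff=0.0000 vs cont=0.0000 → 0.0000 [wait]  ⇒ S*(4)=48.2205
t_3: node(3,0) S=39.2044 payoff=25.4456 vs cont=24.5957 → 25.4456 [stop]  node(3,1) S=59.3101 payoff=5.3399 vs cont=9.7229 → 9.7229 [wait]  node(3,2) S=89.7268 payoff=0.0000 vs cont=1.4041 → 1.4041 [wait]  node(3,3) S=135.7425 payoff=0.0000 vs cont=0.0000 → 0.0000 [wait]  ⇒ S*(3)=39.2044
t_2: node(2,0) S=48.2205 payoff=16.4295 vs cont=17.6575 → 17.6575 [wait]  node(2,1) S=72.9500 payoff=0.0000 vs cont=5.6514 → 5.6514 [wait]  node(2,2) S=110.3619 payoff=0.0000 vs cont=0.7200 → 0.7200 [wait]  ⇒ S*(2)=-
t_1: node(1,0) S=59.3101 payoff=5.3399 vs cont=11.7337 → 11.7337 [wait]  node(1,1) S=89.7268 payoff=0.0000 vs cont=3.2393 → 3.2393 [wait]  ⇒ S*(1)=-
t_0: node(0,0) S=72.9500 payoff=0.0000 vs cont=7.5525 → 7.5525 [wait]  ⇒ S*(0)=-

price = 7.5525
boundary = - - - 39.2044 48.2205
tree:
7.5525
11.7337 3.2393
17.6575 5.6514 0.7200
25.4456 9.7229 1.4041 0.0000
32.7759 16.4295 2.7382 0.0000 0.0000
38.7356 25.4456 5.3399 0.0000 0.0000 0.0000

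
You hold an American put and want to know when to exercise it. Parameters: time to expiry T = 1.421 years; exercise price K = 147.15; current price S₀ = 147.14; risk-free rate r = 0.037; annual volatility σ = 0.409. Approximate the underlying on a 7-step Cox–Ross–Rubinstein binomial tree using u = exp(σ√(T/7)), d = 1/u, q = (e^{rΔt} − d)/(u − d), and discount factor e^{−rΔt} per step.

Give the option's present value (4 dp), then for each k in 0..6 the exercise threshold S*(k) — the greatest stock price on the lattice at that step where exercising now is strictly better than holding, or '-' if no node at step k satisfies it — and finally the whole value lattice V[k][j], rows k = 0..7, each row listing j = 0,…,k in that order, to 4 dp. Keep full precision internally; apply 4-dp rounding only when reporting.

Δt=0.20300, u=1.20235, d=0.83171, q=0.47440, disc=e^(-rΔt)=0.99252
k=7 terminal: V=max(K-S,0) → 106.6442 88.5931 62.4976 24.7729 0.0000 0.0000 0.0000 0.0000
k=6: j=0 S=48.7021 intr=98.4479 cont=97.3468 V=98.4479[EX]; j=1 S=70.4058 intr=76.7442 cont=75.6431 V=76.7442[EX]; j=2 S=101.7817 intr=45.3683 cont=44.2672 V=45.3683[EX]; j=3 S=147.1400 intr=0.0100 cont=12.9232 V=12.9232[hold]; j=4 S=212.7119 intr=0.0000 cont=0.0000 V=0.0000[hold]; j=5 S=307.5055 intr=0.0000 cont=0.0000 V=0.0000[hold]; j=6 S=444.5431 intr=0.0000 cont=0.0000 V=0.0000[hold]  S*(6)=101.7817
k=5: j=0 S=58.5569 intr=88.5931 cont=87.4920 V=88.5931[EX]; j=1 S=84.6524 intr=62.4976 cont=61.3965 V=62.4976[EX]; j=2 S=122.3771 intr=24.7729 cont=29.7520 V=29.7520[hold]; j=3 S=176.9136 intr=0.0000 cont=6.7416 V=6.7416[hold]; j=4 S=255.7539 intr=0.0000 cont=0.0000 V=0.0000[hold]; j=5 S=369.7289 intr=0.0000 cont=0.0000 V=0.0000[hold]  S*(5)=84.6524
k=4: j=0 S=70.4058 intr=76.7442 cont=75.6431 V=76.7442[EX]; j=1 S=101.7817 intr=45.3683 cont=46.6116 V=46.6116[hold]; j=2 S=147.1400 intr=0.0100 cont=18.6948 V=18.6948[hold]; j=3 S=212.7119 intr=0.0000 cont=3.5168 V=3.5168[hold]; j=4 S=307.5055 intr=0.0000 cont=0.0000 V=0.0000[hold]  S*(4)=70.4058
k=3: j=0 S=84.6524 intr=62.4976 cont=61.9819 V=62.4976[EX]; j=1 S=122.3771 intr=24.7729 cont=33.1182 V=33.1182[hold]; j=2 S=176.9136 intr=0.0000 cont=11.4084 V=11.4084[hold]; j=3 S=255.7539 intr=0.0000 cont=1.8346 V=1.8346[hold]  S*(3)=84.6524
k=2: j=0 S=101.7817 intr=45.3683 cont=48.1966 V=48.1966[hold]; j=1 S=147.1400 intr=0.0100 cont=22.6482 V=22.6482[hold]; j=2 S=212.7119 intr=0.0000 cont=6.8152 V=6.8152[hold]  S*(2)=-
k=1: j=0 S=122.3771 intr=24.7729 cont=35.8065 V=35.8065[hold]; j=1 S=176.9136 intr=0.0000 cont=15.0237 V=15.0237[hold]  S*(1)=-
k=0: j=0 S=147.1400 intr=0.0100 cont=25.7529 V=25.7529[hold]  S*(0)=-

price = 25.7529
boundary = - - - 84.6524 70.4058 84.6524 101.7817
tree:
25.7529
35.8065 15.0237
48.1966 22.6482 6.8152
62.4976 33.1182 11.4084 1.8346
76.7442 46.6116 18.6948 3.5168 0.0000
88.5931 62.4976 29.7520 6.7416 0.0000 0.0000
98.4479 76.7442 45.3683 12.9232 0.0000 0.0000 0.0000
106.6442 88.5931 62.4976 24.7729 0.0000 0.0000 0.0000 0.0000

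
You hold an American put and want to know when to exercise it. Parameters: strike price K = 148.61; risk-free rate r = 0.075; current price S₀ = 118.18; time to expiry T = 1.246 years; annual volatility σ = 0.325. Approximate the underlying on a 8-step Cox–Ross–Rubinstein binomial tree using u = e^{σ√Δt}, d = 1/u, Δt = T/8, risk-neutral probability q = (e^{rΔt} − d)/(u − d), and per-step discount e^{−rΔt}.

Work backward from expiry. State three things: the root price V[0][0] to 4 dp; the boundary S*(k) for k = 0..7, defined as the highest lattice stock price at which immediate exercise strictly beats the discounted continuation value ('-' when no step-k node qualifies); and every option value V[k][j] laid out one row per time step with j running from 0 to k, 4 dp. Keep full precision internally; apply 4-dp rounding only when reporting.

Δt=0.15575  u=1.13685  d=0.87962  q=0.51366  discount=0.98839
step 8 (expiry): payoffs max(K−S,0) = 106.2538 93.8676 77.8594 57.1698 30.4300 0.0000 0.0000 0.0000 0.0000
step 7: (k=7,j=0): S=48.1526, (K−S)⁺=100.4574, hold=98.7315 ⇒ V=100.4574 exercise | (k=7,j=1): S=62.2339, (K−S)⁺=86.3761, hold=84.6503 ⇒ V=86.3761 exercise | (k=7,j=2): S=80.4329, (K−S)⁺=68.1771, hold=66.4512 ⇒ V=68.1771 exercise | (k=7,j=3): S=103.9539, (K−S)⁺=44.6561, hold=42.9303 ⇒ V=44.6561 exercise | (k=7,j=4): S=134.3530, (K−S)⁺=14.2570, hold=14.6276 ⇒ V=14.6276 continue | (k=7,j=5): S=173.6418, (K−S)⁺=0.0000, hold=0.0000 ⇒ V=0.0000 continue | (k=7,j=6): S=224.4197, (K−S)⁺=0.0000, hold=0.0000 ⇒ V=0.0000 continue | (k=7,j=7): S=290.0466, (K−S)⁺=0.0000, hold=0.0000 ⇒ V=0.0000 continue  boundary S*=103.9539
step 6: (k=6,j=0): S=54.7424, (K−S)⁺=93.8676, hold=92.1418 ⇒ V=93.8676 exercise | (k=6,j=1): S=70.7506, (K−S)⁺=77.8594, hold=76.1335 ⇒ V=77.8594 exercise | (k=6,j=2): S=91.4402, (K−S)⁺=57.1698, hold=55.4439 ⇒ V=57.1698 exercise | (k=6,j=3): S=118.1800, (K−S)⁺=30.4300, hold=28.8923 ⇒ V=30.4300 exercise | (k=6,j=4): S=152.7393, (K−S)⁺=0.0000, hold=7.0314 ⇒ V=7.0314 continue | (k=6,j=5): S=197.4047, (K−S)⁺=0.0000, hold=0.0000 ⇒ V=0.0000 continue | (k=6,j=6): S=255.1317, (K−S)⁺=0.0000, hold=0.0000 ⇒ V=0.0000 continue  boundary S*=118.1800
step 5: (k=5,j=0): S=62.2339, (K−S)⁺=86.3761, hold=84.6503 ⇒ V=86.3761 exercise | (k=5,j=1): S=80.4329, (K−S)⁺=68.1771, hold=66.4512 ⇒ V=68.1771 exercise | (k=5,j=2): S=103.9539, (K−S)⁺=44.6561, hold=42.9303 ⇒ V=44.6561 exercise | (k=5,j=3): S=134.3530, (K−S)⁺=14.2570, hold=18.1973 ⇒ V=18.1973 continue | (k=5,j=4): S=173.6418, (K−S)⁺=0.0000, hold=3.3800 ⇒ V=3.3800 continue | (k=5,j=5): S=224.4197, (K−S)⁺=0.0000, hold=0.0000 ⇒ V=0.0000 continue  boundary S*=103.9539
step 4: (k=4,j=0): S=70.7506, (K−S)⁺=77.8594, hold=76.1335 ⇒ V=77.8594 exercise | (k=4,j=1): S=91.4402, (K−S)⁺=57.1698, hold=55.4439 ⇒ V=57.1698 exercise | (k=4,j=2): S=118.1800, (K−S)⁺=30.4300, hold=30.7046 ⇒ V=30.7046 continue | (k=4,j=3): S=152.7393, (K−S)⁺=0.0000, hold=10.4633 ⇒ V=10.4633 continue | (k=4,j=4): S=197.4047, (K−S)⁺=0.0000, hold=1.6247 ⇒ V=1.6247 continue  boundary S*=91.4402
step 3: (k=3,j=0): S=80.4329, (K−S)⁺=68.1771, hold=66.4512 ⇒ V=68.1771 exercise | (k=3,j=1): S=103.9539, (K−S)⁺=44.6561, hold=43.0697 ⇒ V=44.6561 exercise | (k=3,j=2): S=134.3530, (K−S)⁺=14.2570, hold=20.0717 ⇒ V=20.0717 continue | (k=3,j=3): S=173.6418, (K−S)⁺=0.0000, hold=5.8545 ⇒ V=5.8545 continue  boundary S*=103.9539
step 2: (k=2,j=0): S=91.4402, (K−S)⁺=57.1698, hold=55.4439 ⇒ V=57.1698 exercise | (k=2,j=1): S=118.1800, (K−S)⁺=30.4300, hold=31.6562 ⇒ V=31.6562 continue | (k=2,j=2): S=152.7393, (K−S)⁺=0.0000, hold=12.6207 ⇒ V=12.6207 continue  boundary S*=91.4402
step 1: (k=1,j=0): S=103.9539, (K−S)⁺=44.6561, hold=43.5528 ⇒ V=44.6561 exercise | (k=1,j=1): S=134.3530, (K−S)⁺=14.2570, hold=21.6244 ⇒ V=21.6244 continue  boundary S*=103.9539
step 0: (k=0,j=0): S=118.1800, (K−S)⁺=30.4300, hold=32.4445 ⇒ V=32.4445 continue  boundary S*=-

price = 32.4445
boundary = - 103.9539 91.4402 103.9539 91.4402 103.9539 118.1800 103.9539
tree:
32.4445
44.6561 21.6244
57.1698 31.6562 12.6207
68.1771 44.6561 20.0717 5.8545
77.8594 57.1698 30.7046 10.4633 1.6247
86.3761 68.1771 44.6561 18.1973 3.3800 0.0000
93.8676 77.8594 57.1698 30.4300 7.0314 0.0000 0.0000
100.4574 86.3761 68.1771 44.6561 14.6276 0.0000 0.0000 0.0000
106.2538 93.8676 77.8594 57.1698 30.4300 0.0000 0.0000 0.0000 0.0000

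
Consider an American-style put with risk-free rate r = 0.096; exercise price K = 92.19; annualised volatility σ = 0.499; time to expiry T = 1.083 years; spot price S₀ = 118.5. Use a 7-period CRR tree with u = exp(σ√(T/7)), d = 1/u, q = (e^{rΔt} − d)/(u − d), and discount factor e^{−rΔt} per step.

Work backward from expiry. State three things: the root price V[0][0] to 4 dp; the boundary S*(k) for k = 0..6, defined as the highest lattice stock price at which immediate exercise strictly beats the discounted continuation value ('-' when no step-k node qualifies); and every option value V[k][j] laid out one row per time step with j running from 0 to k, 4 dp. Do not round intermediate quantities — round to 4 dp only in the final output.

Δt=0.15471, u=1.21686, d=0.82179, q=0.48896, disc=e^(-rΔt)=0.98526
k=7 terminal: V=max(K-S,0) → 62.1964 47.7768 26.4251 0.0000 0.0000 0.0000 0.0000 0.0000
k=6: j=0 S=36.4981 intr=55.6919 cont=54.3327 V=55.6919[EX]; j=1 S=54.0447 intr=38.1453 cont=36.7862 V=38.1453[EX]; j=2 S=80.0269 intr=12.1631 cont=13.3051 V=13.3051[hold]; j=3 S=118.5000 intr=0.0000 cont=0.0000 V=0.0000[hold]; j=4 S=175.4692 intr=0.0000 cont=0.0000 V=0.0000[hold]; j=5 S=259.8266 intr=0.0000 cont=0.0000 V=0.0000[hold]; j=6 S=384.7389 intr=0.0000 cont=0.0000 V=0.0000[hold]  S*(6)=54.0447
k=5: j=0 S=44.4132 intr=47.7768 cont=46.4177 V=47.7768[EX]; j=1 S=65.7649 intr=26.4251 cont=25.6161 V=26.4251[EX]; j=2 S=97.3816 intr=0.0000 cont=6.6992 V=6.6992[hold]; j=3 S=144.1981 intr=0.0000 cont=0.0000 V=0.0000[hold]; j=4 S=213.5218 intr=0.0000 cont=0.0000 V=0.0000[hold]; j=5 S=316.1731 intr=0.0000 cont=0.0000 V=0.0000[hold]  S*(5)=65.7649
k=4: j=0 S=54.0447 intr=38.1453 cont=36.7862 V=38.1453[EX]; j=1 S=80.0269 intr=12.1631 cont=16.5324 V=16.5324[hold]; j=2 S=118.5000 intr=0.0000 cont=3.3730 V=3.3730[hold]; j=3 S=175.4692 intr=0.0000 cont=0.0000 V=0.0000[hold]; j=4 S=259.8266 intr=0.0000 cont=0.0000 V=0.0000[hold]  S*(4)=54.0447
k=3: j=0 S=65.7649 intr=26.4251 cont=27.1708 V=27.1708[hold]; j=1 S=97.3816 intr=0.0000 cont=9.9491 V=9.9491[hold]; j=2 S=144.1981 intr=0.0000 cont=1.6983 V=1.6983[hold]; j=3 S=213.5218 intr=0.0000 cont=0.0000 V=0.0000[hold]  S*(3)=-
k=2: j=0 S=80.0269 intr=12.1631 cont=18.4736 V=18.4736[hold]; j=1 S=118.5000 intr=0.0000 cont=5.8276 V=5.8276[hold]; j=2 S=175.4692 intr=0.0000 cont=0.8551 V=0.8551[hold]  S*(2)=-
k=1: j=0 S=97.3816 intr=0.0000 cont=12.1090 V=12.1090[hold]; j=1 S=144.1981 intr=0.0000 cont=3.3462 V=3.3462[hold]  S*(1)=-
k=0: j=0 S=118.5000 intr=0.0000 cont=7.7089 V=7.7089[hold]  S*(0)=-

price = 7.7089
boundary = - - - - 54.0447 65.7649 54.0447
tree:
7.7089
12.1090 3.3462
18.4736 5.8276 0.8551
27.1708 9.9491 1.6983 0.0000
38.1453 16.5324 3.3730 0.0000 0.0000
47.7768 26.4251 6.6992 0.0000 0.0000 0.0000
55.6919 38.1453 13.3051 0.0000 0.0000 0.0000 0.0000
62.1964 47.7768 26.4251 0.0000 0.0000 0.0000 0.0000 0.0000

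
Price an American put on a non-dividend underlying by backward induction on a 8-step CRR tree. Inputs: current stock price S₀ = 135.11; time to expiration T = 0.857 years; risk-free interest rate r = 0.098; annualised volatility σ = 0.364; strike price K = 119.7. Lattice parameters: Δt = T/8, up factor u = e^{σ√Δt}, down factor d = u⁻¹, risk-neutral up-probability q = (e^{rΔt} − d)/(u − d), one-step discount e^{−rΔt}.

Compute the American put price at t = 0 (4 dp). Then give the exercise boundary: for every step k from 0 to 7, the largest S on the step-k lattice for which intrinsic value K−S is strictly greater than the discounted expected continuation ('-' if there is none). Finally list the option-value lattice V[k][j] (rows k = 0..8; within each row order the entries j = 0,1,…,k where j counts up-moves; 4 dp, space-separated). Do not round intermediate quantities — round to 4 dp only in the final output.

params: Δt=0.10712 u=1.12652 d=0.88769 q=0.51444 e^(-rΔt)=0.98956
t_8 payoffs: 67.6090 53.5935 35.8071 13.2351 0.0000 0.0000 0.0000 0.0000 0.0000
t_7: node(7,0) S=58.6818 payoff=61.0182 vs cont=59.7681 → 61.0182 [stop]  node(7,1) S=74.4706 payoff=45.2294 vs cont=43.9794 → 45.2294 [stop]  node(7,2) S=94.5074 payoff=25.1926 vs cont=23.9425 → 25.1926 [stop]  node(7,3) S=119.9353 payoff=0.0000 vs cont=6.3594 → 6.3594 [wait]  node(7,4) S=152.2047 payoff=0.0000 vs cont=0.0000 → 0.0000 [wait]  node(7,5) S=193.1564 payoff=0.0000 vs cont=0.0000 → 0.0000 [wait]  node(7,6) S=245.1265 payoff=0.0000 vs cont=0.0000 → 0.0000 [wait]  node(7,7) S=311.0795 payoff=0.0000 vs cont=0.0000 → 0.0000 [wait]  ⇒ S*(7)=94.5074
t_6: node(6,0) S=66.1065 payoff=53.5935 vs cont=52.3434 → 53.5935 [stop]  node(6,1) S=83.8929 payoff=35.8071 vs cont=34.5570 → 35.8071 [stop]  node(6,2) S=106.4649 payoff=13.2351 vs cont=15.3422 → 15.3422 [wait]  node(6,3) S=135.1100 payoff=0.0000 vs cont=3.0556 → 3.0556 [wait]  node(6,4) S=171.4623 payoff=0.0000 vs cont=0.0000 → 0.0000 [wait]  node(6,5) S=217.5954 payoff=0.0000 vs cont=0.0000 → 0.0000 [wait]  node(6,6) S=276.1410 payoff=0.0000 vs cont=0.0000 → 0.0000 [wait]  ⇒ S*(6)=83.8929
t_5: node(5,0) S=74.4706 payoff=45.2294 vs cont=43.9794 → 45.2294 [stop]  node(5,1) S=94.5074 payoff=25.1926 vs cont=25.0151 → 25.1926 [stop]  node(5,2) S=119.9353 payoff=0.0000 vs cont=8.9273 → 8.9273 [wait]  node(5,3) S=152.2047 payoff=0.0000 vs cont=1.4682 → 1.4682 [wait]  node(5,4) S=193.1564 payoff=0.0000 vs cont=0.0000 → 0.0000 [wait]  node(5,5) S=245.1265 payoff=0.0000 vs cont=0.0000 → 0.0000 [wait]  ⇒ S*(5)=94.5074
t_4: node(4,0) S=83.8929 payoff=35.8071 vs cont=34.5570 → 35.8071 [stop]  node(4,1) S=106.4649 payoff=13.2351 vs cont=16.6494 → 16.6494 [wait]  node(4,2) S=135.1100 payoff=0.0000 vs cont=5.0369 → 5.0369 [wait]  node(4,3) S=171.4623 payoff=0.0000 vs cont=0.7055 → 0.7055 [wait]  node(4,4) S=217.5954 payoff=0.0000 vs cont=0.0000 → 0.0000 [wait]  ⇒ S*(4)=83.8929
t_3: node(3,0) S=94.5074 payoff=25.1926 vs cont=25.6806 → 25.6806 [wait]  node(3,1) S=119.9353 payoff=0.0000 vs cont=10.5640 → 10.5640 [wait]  node(3,2) S=152.2047 payoff=0.0000 vs cont=2.7793 → 2.7793 [wait]  node(3,3) S=193.1564 payoff=0.0000 vs cont=0.3390 → 0.3390 [wait]  ⇒ S*(3)=-
t_2: node(2,0) S=106.4649 payoff=13.2351 vs cont=17.7171 → 17.7171 [wait]  node(2,1) S=135.1100 payoff=0.0000 vs cont=6.4907 → 6.4907 [wait]  node(2,2) S=171.4623 payoff=0.0000 vs cont=1.5080 → 1.5080 [wait]  ⇒ S*(2)=-
t_1: node(1,0) S=119.9353 payoff=0.0000 vs cont=11.8171 → 11.8171 [wait]  node(1,1) S=152.2047 payoff=0.0000 vs cont=3.8864 → 3.8864 [wait]  ⇒ S*(1)=-
t_0: node(0,0) S=135.1100 payoff=0.0000 vs cont=7.6565 → 7.6565 [wait]  ⇒ S*(0)=-

price = 7.6565
boundary = - - - - 83.8929 94.5074 83.8929 94.5074
tree:
7.6565
11.8171 3.8864
17.7171 6.4907 1.5080
25.6806 10.5640 2.7793 0.3390
35.8071 16.6494 5.0369 0.7055 0.0000
45.2294 25.1926 8.9273 1.4682 0.0000 0.0000
53.5935 35.8071 15.3422 3.0556 0.0000 0.0000 0.0000
61.0182 45.2294 25.1926 6.3594 0.0000 0.0000 0.0000 0.0000
67.6090 53.5935 35.8071 13.2351 0.0000 0.0000 0.0000 0.0000 0.0000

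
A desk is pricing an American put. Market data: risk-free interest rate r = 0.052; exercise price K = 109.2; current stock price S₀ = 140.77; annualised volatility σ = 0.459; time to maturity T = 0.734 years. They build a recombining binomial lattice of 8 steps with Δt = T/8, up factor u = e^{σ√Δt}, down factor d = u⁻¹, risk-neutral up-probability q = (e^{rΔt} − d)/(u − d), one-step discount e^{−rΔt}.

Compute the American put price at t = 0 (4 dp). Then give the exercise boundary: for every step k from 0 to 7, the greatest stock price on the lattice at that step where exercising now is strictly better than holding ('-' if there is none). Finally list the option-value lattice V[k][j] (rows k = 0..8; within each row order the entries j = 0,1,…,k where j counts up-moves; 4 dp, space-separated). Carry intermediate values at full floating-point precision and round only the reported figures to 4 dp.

Δt=0.09175, u=1.14916, d=0.87020, q=0.48244, disc=e^(-rΔt)=0.99524
k=8 terminal: V=max(K-S,0) → 62.9126 48.0742 28.4791 2.6022 0.0000 0.0000 0.0000 0.0000 0.0000
k=7: j=0 S=53.1916 intr=56.0084 cont=55.4886 V=56.0084[EX]; j=1 S=70.2434 intr=38.9566 cont=38.4369 V=38.9566[EX]; j=2 S=92.7614 intr=16.4386 cont=15.9189 V=16.4386[EX]; j=3 S=122.4980 intr=0.0000 cont=1.3404 V=1.3404[hold]; j=4 S=161.7674 intr=0.0000 cont=0.0000 V=0.0000[hold]; j=5 S=213.6255 intr=0.0000 cont=0.0000 V=0.0000[hold]; j=6 S=282.1077 intr=0.0000 cont=0.0000 V=0.0000[hold]; j=7 S=372.5434 intr=0.0000 cont=0.0000 V=0.0000[hold]  S*(7)=92.7614
k=6: j=0 S=61.1258 intr=48.0742 cont=47.5545 V=48.0742[EX]; j=1 S=80.7209 intr=28.4791 cont=27.9593 V=28.4791[EX]; j=2 S=106.5978 intr=2.6022 cont=9.1110 V=9.1110[hold]; j=3 S=140.7700 intr=0.0000 cont=0.6904 V=0.6904[hold]; j=4 S=185.8969 intr=0.0000 cont=0.0000 V=0.0000[hold]; j=5 S=245.4901 intr=0.0000 cont=0.0000 V=0.0000[hold]; j=6 S=324.1872 intr=0.0000 cont=0.0000 V=0.0000[hold]  S*(6)=80.7209
k=5: j=0 S=70.2434 intr=38.9566 cont=38.4369 V=38.9566[EX]; j=1 S=92.7614 intr=16.4386 cont=19.0440 V=19.0440[hold]; j=2 S=122.4980 intr=0.0000 cont=5.0246 V=5.0246[hold]; j=3 S=161.7674 intr=0.0000 cont=0.3556 V=0.3556[hold]; j=4 S=213.6255 intr=0.0000 cont=0.0000 V=0.0000[hold]; j=5 S=282.1077 intr=0.0000 cont=0.0000 V=0.0000[hold]  S*(5)=70.2434
k=4: j=0 S=80.7209 intr=28.4791 cont=29.2103 V=29.2103[hold]; j=1 S=106.5978 intr=2.6022 cont=12.2220 V=12.2220[hold]; j=2 S=140.7700 intr=0.0000 cont=2.7589 V=2.7589[hold]; j=3 S=185.8969 intr=0.0000 cont=0.1832 V=0.1832[hold]; j=4 S=245.4901 intr=0.0000 cont=0.0000 V=0.0000[hold]  S*(4)=-
k=3: j=0 S=92.7614 intr=16.4386 cont=20.9144 V=20.9144[hold]; j=1 S=122.4980 intr=0.0000 cont=7.6202 V=7.6202[hold]; j=2 S=161.7674 intr=0.0000 cont=1.5090 V=1.5090[hold]; j=3 S=213.6255 intr=0.0000 cont=0.0944 V=0.0944[hold]  S*(3)=-
k=2: j=0 S=106.5978 intr=2.6022 cont=14.4317 V=14.4317[hold]; j=1 S=140.7700 intr=0.0000 cont=4.6497 V=4.6497[hold]; j=2 S=185.8969 intr=0.0000 cont=0.8226 V=0.8226[hold]  S*(2)=-
k=1: j=0 S=122.4980 intr=0.0000 cont=9.6662 V=9.6662[hold]; j=1 S=161.7674 intr=0.0000 cont=2.7900 V=2.7900[hold]  S*(1)=-
k=0: j=0 S=140.7700 intr=0.0000 cont=6.3186 V=6.3186[hold]  S*(0)=-

price = 6.3186
boundary = - - - - - 70.2434 80.7209 92.7614
tree:
6.3186
9.6662 2.7900
14.4317 4.6497 0.8226
20.9144 7.6202 1.5090 0.0944
29.2103 12.2220 2.7589 0.1832 0.0000
38.9566 19.0440 5.0246 0.3556 0.0000 0.0000
48.0742 28.4791 9.1110 0.6904 0.0000 0.0000 0.0000
56.0084 38.9566 16.4386 1.3404 0.0000 0.0000 0.0000 0.0000
62.9126 48.0742 28.4791 2.6022 0.0000 0.0000 0.0000 0.0000 0.0000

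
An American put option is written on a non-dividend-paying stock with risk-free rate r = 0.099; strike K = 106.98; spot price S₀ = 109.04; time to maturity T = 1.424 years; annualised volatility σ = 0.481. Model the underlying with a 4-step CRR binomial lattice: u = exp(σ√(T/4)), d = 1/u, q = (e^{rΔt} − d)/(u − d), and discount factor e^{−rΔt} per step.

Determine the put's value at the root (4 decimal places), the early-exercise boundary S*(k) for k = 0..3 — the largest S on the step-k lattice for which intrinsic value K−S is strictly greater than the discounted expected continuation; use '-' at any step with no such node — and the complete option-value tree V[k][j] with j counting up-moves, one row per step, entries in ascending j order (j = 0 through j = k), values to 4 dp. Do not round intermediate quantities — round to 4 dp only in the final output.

params: Δt=0.35600 u=1.33241 d=0.75052 q=0.49039 e^(-rΔt)=0.96537
t_4 payoffs: 72.3837 45.5603 0.0000 0.0000 0.0000
t_3: node(3,0) S=46.0966 payoff=60.8834 vs cont=57.1787 → 60.8834 [stop]  node(3,1) S=81.8364 payoff=25.1436 vs cont=22.4140 → 25.1436 [stop]  node(3,2) S=145.2864 payoff=0.0000 vs cont=0.0000 → 0.0000 [wait]  node(3,3) S=257.9308 payoff=0.0000 vs cont=0.0000 → 0.0000 [wait]  ⇒ S*(3)=81.8364
t_2: node(2,0) S=61.4197 payoff=45.5603 vs cont=41.8556 → 45.5603 [stop]  node(2,1) S=109.0400 payoff=0.0000 vs cont=12.3697 → 12.3697 [wait]  node(2,2) S=193.5816 payoff=0.0000 vs cont=0.0000 → 0.0000 [wait]  ⇒ S*(2)=61.4197
t_1: node(1,0) S=81.8364 payoff=25.1436 vs cont=28.2699 → 28.2699 [wait]  node(1,1) S=145.2864 payoff=0.0000 vs cont=6.0855 → 6.0855 [wait]  ⇒ S*(1)=-
t_0: node(0,0) S=109.0400 payoff=0.0000 vs cont=16.7887 → 16.7887 [wait]  ⇒ S*(0)=-

price = 16.7887
boundary = - - 61.4197 81.8364
tree:
16.7887
28.2699 6.0855
45.5603 12.3697 0.0000
60.8834 25.1436 0.0000 0.0000
72.3837 45.5603 0.0000 0.0000 0.0000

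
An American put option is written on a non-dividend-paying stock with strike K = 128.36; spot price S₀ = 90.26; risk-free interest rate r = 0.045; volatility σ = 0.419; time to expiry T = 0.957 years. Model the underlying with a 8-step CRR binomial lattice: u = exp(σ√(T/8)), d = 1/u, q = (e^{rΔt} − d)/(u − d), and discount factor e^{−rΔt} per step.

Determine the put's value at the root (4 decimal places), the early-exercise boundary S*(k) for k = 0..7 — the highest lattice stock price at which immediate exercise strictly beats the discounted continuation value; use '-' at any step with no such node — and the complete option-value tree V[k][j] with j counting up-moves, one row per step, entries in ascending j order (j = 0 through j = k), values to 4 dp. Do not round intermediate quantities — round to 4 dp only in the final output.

Δt=0.11962  u=1.15595  d=0.86509  q=0.48239  discount=0.99463
step 8 (expiry): payoffs max(K−S,0) = 100.0464 90.5270 77.8072 60.8108 38.1000 7.7536 0.0000 0.0000 0.0000
step 7: (k=7,j=0): S=32.7290, (K−S)⁺=95.6310, hold=94.9419 ⇒ V=95.6310 exercise | (k=7,j=1): S=43.7329, (K−S)⁺=84.6271, hold=83.9380 ⇒ V=84.6271 exercise | (k=7,j=2): S=58.4363, (K−S)⁺=69.9237, hold=69.2346 ⇒ V=69.9237 exercise | (k=7,j=3): S=78.0832, (K−S)⁺=50.2768, hold=49.5876 ⇒ V=50.2768 exercise | (k=7,j=4): S=104.3357, (K−S)⁺=24.0243, hold=23.3352 ⇒ V=24.0243 exercise | (k=7,j=5): S=139.4144, (K−S)⁺=0.0000, hold=3.9918 ⇒ V=3.9918 continue | (k=7,j=6): S=186.2871, (K−S)⁺=0.0000, hold=0.0000 ⇒ V=0.0000 continue | (k=7,j=7): S=248.9188, (K−S)⁺=0.0000, hold=0.0000 ⇒ V=0.0000 continue  boundary S*=104.3357
step 6: (k=6,j=0): S=37.8330, (K−S)⁺=90.5270, hold=89.8379 ⇒ V=90.5270 exercise | (k=6,j=1): S=50.5528, (K−S)⁺=77.8072, hold=77.1181 ⇒ V=77.8072 exercise | (k=6,j=2): S=67.5492, (K−S)⁺=60.8108, hold=60.1217 ⇒ V=60.8108 exercise | (k=6,j=3): S=90.2600, (K−S)⁺=38.1000, hold=37.4109 ⇒ V=38.1000 exercise | (k=6,j=4): S=120.6064, (K−S)⁺=7.7536, hold=14.2837 ⇒ V=14.2837 continue | (k=6,j=5): S=161.1555, (K−S)⁺=0.0000, hold=2.0551 ⇒ V=2.0551 continue | (k=6,j=6): S=215.3378, (K−S)⁺=0.0000, hold=0.0000 ⇒ V=0.0000 continue  boundary S*=90.2600
step 5: (k=5,j=0): S=43.7329, (K−S)⁺=84.6271, hold=83.9380 ⇒ V=84.6271 exercise | (k=5,j=1): S=58.4363, (K−S)⁺=69.9237, hold=69.2346 ⇒ V=69.9237 exercise | (k=5,j=2): S=78.0832, (K−S)⁺=50.2768, hold=49.5876 ⇒ V=50.2768 exercise | (k=5,j=3): S=104.3357, (K−S)⁺=24.0243, hold=26.4684 ⇒ V=26.4684 continue | (k=5,j=4): S=139.4144, (K−S)⁺=0.0000, hold=8.3397 ⇒ V=8.3397 continue | (k=5,j=5): S=186.2871, (K−S)⁺=0.0000, hold=1.0580 ⇒ V=1.0580 continue  boundary S*=78.0832
step 4: (k=4,j=0): S=50.5528, (K−S)⁺=77.8072, hold=77.1181 ⇒ V=77.8072 exercise | (k=4,j=1): S=67.5492, (K−S)⁺=60.8108, hold=60.1217 ⇒ V=60.8108 exercise | (k=4,j=2): S=90.2600, (K−S)⁺=38.1000, hold=38.5835 ⇒ V=38.5835 continue | (k=4,j=3): S=120.6064, (K−S)⁺=7.7536, hold=17.6281 ⇒ V=17.6281 continue | (k=4,j=4): S=161.1555, (K−S)⁺=0.0000, hold=4.8012 ⇒ V=4.8012 continue  boundary S*=67.5492
step 3: (k=3,j=0): S=58.4363, (K−S)⁺=69.9237, hold=69.2346 ⇒ V=69.9237 exercise | (k=3,j=1): S=78.0832, (K−S)⁺=50.2768, hold=49.8196 ⇒ V=50.2768 exercise | (k=3,j=2): S=104.3357, (K−S)⁺=24.0243, hold=28.3219 ⇒ V=28.3219 continue | (k=3,j=3): S=139.4144, (K−S)⁺=0.0000, hold=11.3791 ⇒ V=11.3791 continue  boundary S*=78.0832
step 2: (k=2,j=0): S=67.5492, (K−S)⁺=60.8108, hold=60.1217 ⇒ V=60.8108 exercise | (k=2,j=1): S=90.2600, (K−S)⁺=38.1000, hold=39.4729 ⇒ V=39.4729 continue | (k=2,j=2): S=120.6064, (K−S)⁺=7.7536, hold=20.0407 ⇒ V=20.0407 continue  boundary S*=67.5492
step 1: (k=1,j=0): S=78.0832, (K−S)⁺=50.2768, hold=50.2463 ⇒ V=50.2768 exercise | (k=1,j=1): S=104.3357, (K−S)⁺=24.0243, hold=29.9374 ⇒ V=29.9374 continue  boundary S*=78.0832
step 0: (k=0,j=0): S=90.2600, (K−S)⁺=38.1000, hold=40.2480 ⇒ V=40.2480 continue  boundary S*=-

price = 40.2480
boundary = - 78.0832 67.5492 78.0832 67.5492 78.0832 90.2600 104.3357
tree:
40.2480
50.2768 29.9374
60.8108 39.4729 20.0407
69.9237 50.2768 28.3219 11.3791
77.8072 60.8108 38.5835 17.6281 4.8012
84.6271 69.9237 50.2768 26.4684 8.3397 1.0580
90.5270 77.8072 60.8108 38.1000 14.2837 2.0551 0.0000
95.6310 84.6271 69.9237 50.2768 24.0243 3.9918 0.0000 0.0000
100.0464 90.5270 77.8072 60.8108 38.1000 7.7536 0.0000 0.0000 0.0000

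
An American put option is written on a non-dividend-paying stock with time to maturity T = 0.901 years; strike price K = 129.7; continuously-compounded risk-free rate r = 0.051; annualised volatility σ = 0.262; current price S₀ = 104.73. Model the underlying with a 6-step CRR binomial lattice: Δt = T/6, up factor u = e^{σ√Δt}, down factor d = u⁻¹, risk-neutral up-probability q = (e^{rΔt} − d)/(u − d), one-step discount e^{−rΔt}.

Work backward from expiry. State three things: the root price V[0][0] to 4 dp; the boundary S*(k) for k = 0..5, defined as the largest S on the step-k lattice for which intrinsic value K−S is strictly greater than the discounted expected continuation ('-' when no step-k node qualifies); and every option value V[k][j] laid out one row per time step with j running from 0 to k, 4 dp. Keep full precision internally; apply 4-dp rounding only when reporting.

Δt=0.15017, u=1.10686, d=0.90346, q=0.51244, disc=e^(-rΔt)=0.99237
k=6 terminal: V=max(K-S,0) → 72.7477 59.9253 44.2161 24.9700 1.3908 0.0000 0.0000
k=5: j=0 S=63.0383 intr=66.6617 cont=65.6722 V=66.6617[EX]; j=1 S=77.2309 intr=52.4691 cont=51.4796 V=52.4691[EX]; j=2 S=94.6189 intr=35.0811 cont=34.0916 V=35.0811[EX]; j=3 S=115.9216 intr=13.7784 cont=12.7889 V=13.7784[EX]; j=4 S=142.0205 intr=0.0000 cont=0.6730 V=0.6730[hold]; j=5 S=173.9953 intr=0.0000 cont=0.0000 V=0.0000[hold]  S*(5)=115.9216
k=4: j=0 S=69.7747 intr=59.9253 cont=58.9358 V=59.9253[EX]; j=1 S=85.4839 intr=44.2161 cont=43.2265 V=44.2161[EX]; j=2 S=104.7300 intr=24.9700 cont=23.9805 V=24.9700[EX]; j=3 S=128.3092 intr=1.3908 cont=7.0088 V=7.0088[hold]; j=4 S=157.1970 intr=0.0000 cont=0.3256 V=0.3256[hold]  S*(4)=104.7300
k=3: j=0 S=77.2309 intr=52.4691 cont=51.4796 V=52.4691[EX]; j=1 S=94.6189 intr=35.0811 cont=34.0916 V=35.0811[EX]; j=2 S=115.9216 intr=13.7784 cont=15.6458 V=15.6458[hold]; j=3 S=142.0205 intr=0.0000 cont=3.5568 V=3.5568[hold]  S*(3)=94.6189
k=2: j=0 S=85.4839 intr=44.2161 cont=43.2265 V=44.2161[EX]; j=1 S=104.7300 intr=24.9700 cont=24.9301 V=24.9700[EX]; j=2 S=128.3092 intr=1.3908 cont=9.3788 V=9.3788[hold]  S*(2)=104.7300
k=1: j=0 S=94.6189 intr=35.0811 cont=34.0916 V=35.0811[EX]; j=1 S=115.9216 intr=13.7784 cont=16.8510 V=16.8510[hold]  S*(1)=94.6189
k=0: j=0 S=104.7300 intr=24.9700 cont=25.5430 V=25.5430[hold]  S*(0)=-

price = 25.5430
boundary = - 94.6189 104.7300 94.6189 104.7300 115.9216
tree:
25.5430
35.0811 16.8510
44.2161 24.9700 9.3788
52.4691 35.0811 15.6458 3.5568
59.9253 44.2161 24.9700 7.0088 0.3256
66.6617 52.4691 35.0811 13.7784 0.6730 0.0000
72.7477 59.9253 44.2161 24.9700 1.3908 0.0000 0.0000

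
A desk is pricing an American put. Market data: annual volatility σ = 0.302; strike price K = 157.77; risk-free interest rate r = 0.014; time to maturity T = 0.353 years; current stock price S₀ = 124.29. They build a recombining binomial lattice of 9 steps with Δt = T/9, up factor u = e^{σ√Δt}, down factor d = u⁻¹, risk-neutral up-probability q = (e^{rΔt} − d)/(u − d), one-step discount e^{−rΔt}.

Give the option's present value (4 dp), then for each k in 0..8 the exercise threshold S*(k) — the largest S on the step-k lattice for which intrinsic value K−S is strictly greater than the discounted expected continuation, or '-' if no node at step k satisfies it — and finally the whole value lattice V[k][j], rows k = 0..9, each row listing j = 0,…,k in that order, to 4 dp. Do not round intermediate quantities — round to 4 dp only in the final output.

price = 34.2020
boundary = - - 110.2773 117.0742 110.2773 117.0742 124.2900 131.9506 140.0833
tree:
34.2020
40.7952 27.3681
47.4927 33.8600 20.6321
53.8950 40.6958 26.7730 14.2546
59.9256 47.4927 33.5915 19.6961 8.5989
65.6061 53.8950 40.6958 26.2242 12.9138 4.1110
70.9568 59.9256 47.4927 33.4800 18.6907 6.9070 1.2014
75.9969 65.6061 53.8950 40.6958 25.8194 11.2813 2.3553 0.0000
80.7444 70.9568 59.9256 47.4927 33.4800 17.6867 4.6176 0.0000 0.0000
85.2162 75.9969 65.6061 53.8950 40.6958 25.8194 9.0527 0.0000 0.0000 0.0000

params: Δt=0.03922 u=1.06163 d=0.94194 q=0.48964 e^(-rΔt)=0.99945
t_9 payoffs: 85.2162 75.9969 65.6061 53.8950 40.6958 25.8194 9.0527 0.0000 0.0000 0.0000
t_8: node(8,0) S=77.0256 payoff=80.7444 vs cont=80.6577 → 80.7444 [stop]  node(8,1) S=86.8132 payoff=70.9568 vs cont=70.8702 → 70.9568 [stop]  node(8,2) S=97.8444 payoff=59.9256 vs cont=59.8390 → 59.9256 [stop]  node(8,3) S=110.2773 payoff=47.4927 vs cont=47.4061 → 47.4927 [stop]  node(8,4) S=124.2900 payoff=33.4800 vs cont=33.3934 → 33.4800 [stop]  node(8,5) S=140.0833 payoff=17.6867 vs cont=17.6001 → 17.6867 [stop]  node(8,6) S=157.8835 payoff=0.0000 vs cont=4.6176 → 4.6176 [wait]  node(8,7) S=177.9454 payoff=0.0000 vs cont=0.0000 → 0.0000 [wait]  node(8,8) S=200.5566 payoff=0.0000 vs cont=0.0000 → 0.0000 [wait]  ⇒ S*(8)=140.0833
t_7: node(7,0) S=81.7731 payoff=75.9969 vs cont=75.9103 → 75.9969 [stop]  node(7,1) S=92.1639 payoff=65.6061 vs cont=65.5195 → 65.6061 [stop]  node(7,2) S=103.8750 payoff=53.8950 vs cont=53.8084 → 53.8950 [stop]  node(7,3) S=117.0742 payoff=40.6958 vs cont=40.6092 → 40.6958 [stop]  node(7,4) S=131.9506 payoff=25.8194 vs cont=25.7328 → 25.8194 [stop]  node(7,5) S=148.7173 payoff=9.0527 vs cont=11.2813 → 11.2813 [wait]  node(7,6) S=167.6146 payoff=0.0000 vs cont=2.3553 → 2.3553 [wait]  node(7,7) S=188.9130 payoff=0.0000 vs cont=0.0000 → 0.0000 [wait]  ⇒ S*(7)=131.9506
t_6: node(6,0) S=86.8132 payoff=70.9568 vs cont=70.8702 → 70.9568 [stop]  node(6,1) S=97.8444 payoff=59.9256 vs cont=59.8390 → 59.9256 [stop]  node(6,2) S=110.2773 payoff=47.4927 vs cont=47.4061 → 47.4927 [stop]  node(6,3) S=124.2900 payoff=33.4800 vs cont=33.3934 → 33.4800 [stop]  node(6,4) S=140.0833 payoff=17.6867 vs cont=18.6907 → 18.6907 [wait]  node(6,5) S=157.8835 payoff=0.0000 vs cont=6.9070 → 6.9070 [wait]  node(6,6) S=177.9454 payoff=0.0000 vs cont=1.2014 → 1.2014 [wait]  ⇒ S*(6)=124.2900
t_5: node(5,0) S=92.1639 payoff=65.6061 vs cont=65.5195 → 65.6061 [stop]  node(5,1) S=103.8750 payoff=53.8950 vs cont=53.8084 → 53.8950 [stop]  node(5,2) S=117.0742 payoff=40.6958 vs cont=40.6092 → 40.6958 [stop]  node(5,3) S=131.9506 payoff=25.8194 vs cont=26.2242 → 26.2242 [wait]  node(5,4) S=148.7173 payoff=9.0527 vs cont=12.9138 → 12.9138 [wait]  node(5,5) S=167.6146 payoff=0.0000 vs cont=4.1110 → 4.1110 [wait]  ⇒ S*(5)=117.0742
t_4: node(4,0) S=97.8444 payoff=59.9256 vs cont=59.8390 → 59.9256 [stop]  node(4,1) S=110.2773 payoff=47.4927 vs cont=47.4061 → 47.4927 [stop]  node(4,2) S=124.2900 payoff=33.4800 vs cont=33.5915 → 33.5915 [wait]  node(4,3) S=140.0833 payoff=17.6867 vs cont=19.6961 → 19.6961 [wait]  node(4,4) S=157.8835 payoff=0.0000 vs cont=8.5989 → 8.5989 [wait]  ⇒ S*(4)=110.2773
t_3: node(3,0) S=103.8750 payoff=53.8950 vs cont=53.8084 → 53.8950 [stop]  node(3,1) S=117.0742 payoff=40.6958 vs cont=40.6638 → 40.6958 [stop]  node(3,2) S=131.9506 payoff=25.8194 vs cont=26.7730 → 26.7730 [wait]  node(3,3) S=148.7173 payoff=9.0527 vs cont=14.2546 → 14.2546 [wait]  ⇒ S*(3)=117.0742
t_2: node(2,0) S=110.2773 payoff=47.4927 vs cont=47.4061 → 47.4927 [stop]  node(2,1) S=124.2900 payoff=33.4800 vs cont=33.8600 → 33.8600 [wait]  node(2,2) S=140.0833 payoff=17.6867 vs cont=20.6321 → 20.6321 [wait]  ⇒ S*(2)=110.2773
t_1: node(1,0) S=117.0742 payoff=40.6958 vs cont=40.7952 → 40.7952 [wait]  node(1,1) S=131.9506 payoff=25.8194 vs cont=27.3681 → 27.3681 [wait]  ⇒ S*(1)=-
t_0: node(0,0) S=124.2900 payoff=33.4800 vs cont=34.2020 → 34.2020 [wait]  ⇒ S*(0)=-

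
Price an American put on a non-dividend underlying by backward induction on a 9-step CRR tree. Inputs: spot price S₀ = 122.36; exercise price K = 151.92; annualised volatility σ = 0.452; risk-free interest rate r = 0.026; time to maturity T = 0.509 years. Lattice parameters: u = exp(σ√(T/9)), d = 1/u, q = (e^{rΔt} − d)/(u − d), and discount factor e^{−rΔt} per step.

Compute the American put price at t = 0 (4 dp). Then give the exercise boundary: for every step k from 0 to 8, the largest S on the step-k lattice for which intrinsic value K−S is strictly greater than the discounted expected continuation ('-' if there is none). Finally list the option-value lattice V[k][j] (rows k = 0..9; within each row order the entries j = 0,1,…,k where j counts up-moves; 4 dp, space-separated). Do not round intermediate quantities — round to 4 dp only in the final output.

Δt=0.05656  u=1.11348  d=0.89808  q=0.47998  discount=0.99853
step 9 (expiry): payoffs max(K−S,0) = 105.4159 94.2623 80.4336 63.2881 42.0305 15.6744 0.0000 0.0000 0.0000 0.0000
step 8: (k=8,j=0): S=51.7814, (K−S)⁺=100.1386, hold=99.9153 ⇒ V=100.1386 exercise | (k=8,j=1): S=64.2008, (K−S)⁺=87.7192, hold=87.4960 ⇒ V=87.7192 exercise | (k=8,j=2): S=79.5988, (K−S)⁺=72.3212, hold=72.0979 ⇒ V=72.3212 exercise | (k=8,j=3): S=98.6900, (K−S)⁺=53.2300, hold=53.0068 ⇒ V=53.2300 exercise | (k=8,j=4): S=122.3600, (K−S)⁺=29.5600, hold=29.3368 ⇒ V=29.5600 exercise | (k=8,j=5): S=151.7071, (K−S)⁺=0.2129, hold=8.1389 ⇒ V=8.1389 continue | (k=8,j=6): S=188.0928, (K−S)⁺=0.0000, hold=0.0000 ⇒ V=0.0000 continue | (k=8,j=7): S=233.2054, (K−S)⁺=0.0000, hold=0.0000 ⇒ V=0.0000 continue | (k=8,j=8): S=289.1378, (K−S)⁺=0.0000, hold=0.0000 ⇒ V=0.0000 continue  boundary S*=122.3600
step 7: (k=7,j=0): S=57.6577, (K−S)⁺=94.2623, hold=94.0391 ⇒ V=94.2623 exercise | (k=7,j=1): S=71.4864, (K−S)⁺=80.4336, hold=80.2103 ⇒ V=80.4336 exercise | (k=7,j=2): S=88.6319, (K−S)⁺=63.2881, hold=63.0649 ⇒ V=63.2881 exercise | (k=7,j=3): S=109.8895, (K−S)⁺=42.0305, hold=41.8072 ⇒ V=42.0305 exercise | (k=7,j=4): S=136.2456, (K−S)⁺=15.6744, hold=19.2499 ⇒ V=19.2499 continue | (k=7,j=5): S=168.9231, (K−S)⁺=0.0000, hold=4.2262 ⇒ V=4.2262 continue | (k=7,j=6): S=209.4379, (K−S)⁺=0.0000, hold=0.0000 ⇒ V=0.0000 continue | (k=7,j=7): S=259.6699, (K−S)⁺=0.0000, hold=0.0000 ⇒ V=0.0000 continue  boundary S*=109.8895
step 6: (k=6,j=0): S=64.2008, (K−S)⁺=87.7192, hold=87.4960 ⇒ V=87.7192 exercise | (k=6,j=1): S=79.5988, (K−S)⁺=72.3212, hold=72.0979 ⇒ V=72.3212 exercise | (k=6,j=2): S=98.6900, (K−S)⁺=53.2300, hold=53.0068 ⇒ V=53.2300 exercise | (k=6,j=3): S=122.3600, (K−S)⁺=29.5600, hold=31.0505 ⇒ V=31.0505 continue | (k=6,j=4): S=151.7071, (K−S)⁺=0.2129, hold=12.0210 ⇒ V=12.0210 continue | (k=6,j=5): S=188.0928, (K−S)⁺=0.0000, hold=2.1944 ⇒ V=2.1944 continue | (k=6,j=6): S=233.2054, (K−S)⁺=0.0000, hold=0.0000 ⇒ V=0.0000 continue  boundary S*=98.6900
step 5: (k=5,j=0): S=71.4864, (K−S)⁺=80.4336, hold=80.2103 ⇒ V=80.4336 exercise | (k=5,j=1): S=88.6319, (K−S)⁺=63.2881, hold=63.0649 ⇒ V=63.2881 exercise | (k=5,j=2): S=109.8895, (K−S)⁺=42.0305, hold=42.5216 ⇒ V=42.5216 continue | (k=5,j=3): S=136.2456, (K−S)⁺=15.6744, hold=21.8844 ⇒ V=21.8844 continue | (k=5,j=4): S=168.9231, (K−S)⁺=0.0000, hold=7.2937 ⇒ V=7.2937 continue | (k=5,j=5): S=209.4379, (K−S)⁺=0.0000, hold=1.1395 ⇒ V=1.1395 continue  boundary S*=88.6319
step 4: (k=4,j=0): S=79.5988, (K−S)⁺=72.3212, hold=72.0979 ⇒ V=72.3212 exercise | (k=4,j=1): S=98.6900, (K−S)⁺=53.2300, hold=53.2422 ⇒ V=53.2422 continue | (k=4,j=2): S=122.3600, (K−S)⁺=29.5600, hold=32.5681 ⇒ V=32.5681 continue | (k=4,j=3): S=151.7071, (K−S)⁺=0.2129, hold=14.8592 ⇒ V=14.8592 continue | (k=4,j=4): S=188.0928, (K−S)⁺=0.0000, hold=4.3334 ⇒ V=4.3334 continue  boundary S*=79.5988
step 3: (k=3,j=0): S=88.6319, (K−S)⁺=63.2881, hold=63.0707 ⇒ V=63.2881 exercise | (k=3,j=1): S=109.8895, (K−S)⁺=42.0305, hold=43.2553 ⇒ V=43.2553 continue | (k=3,j=2): S=136.2456, (K−S)⁺=15.6744, hold=24.0328 ⇒ V=24.0328 continue | (k=3,j=3): S=168.9231, (K−S)⁺=0.0000, hold=9.7926 ⇒ V=9.7926 continue  boundary S*=88.6319
step 2: (k=2,j=0): S=98.6900, (K−S)⁺=53.2300, hold=53.5938 ⇒ V=53.5938 continue | (k=2,j=1): S=122.3600, (K−S)⁺=29.5600, hold=33.9788 ⇒ V=33.9788 continue | (k=2,j=2): S=151.7071, (K−S)⁺=0.2129, hold=17.1724 ⇒ V=17.1724 continue  boundary S*=-
step 1: (k=1,j=0): S=109.8895, (K−S)⁺=42.0305, hold=44.1140 ⇒ V=44.1140 continue | (k=1,j=1): S=136.2456, (K−S)⁺=15.6744, hold=25.8739 ⇒ V=25.8739 continue  boundary S*=-
step 0: (k=0,j=0): S=122.3600, (K−S)⁺=29.5600, hold=35.3071 ⇒ V=35.3071 continue  boundary S*=-

price = 35.3071
boundary = - - - 88.6319 79.5988 88.6319 98.6900 109.8895 122.3600
tree:
35.3071
44.1140 25.8739
53.5938 33.9788 17.1724
63.2881 43.2553 24.0328 9.7926
72.3212 53.2422 32.5681 14.8592 4.3334
80.4336 63.2881 42.5216 21.8844 7.2937 1.1395
87.7192 72.3212 53.2300 31.0505 12.0210 2.1944 0.0000
94.2623 80.4336 63.2881 42.0305 19.2499 4.2262 0.0000 0.0000
100.1386 87.7192 72.3212 53.2300 29.5600 8.1389 0.0000 0.0000 0.0000
105.4159 94.2623 80.4336 63.2881 42.0305 15.6744 0.0000 0.0000 0.0000 0.0000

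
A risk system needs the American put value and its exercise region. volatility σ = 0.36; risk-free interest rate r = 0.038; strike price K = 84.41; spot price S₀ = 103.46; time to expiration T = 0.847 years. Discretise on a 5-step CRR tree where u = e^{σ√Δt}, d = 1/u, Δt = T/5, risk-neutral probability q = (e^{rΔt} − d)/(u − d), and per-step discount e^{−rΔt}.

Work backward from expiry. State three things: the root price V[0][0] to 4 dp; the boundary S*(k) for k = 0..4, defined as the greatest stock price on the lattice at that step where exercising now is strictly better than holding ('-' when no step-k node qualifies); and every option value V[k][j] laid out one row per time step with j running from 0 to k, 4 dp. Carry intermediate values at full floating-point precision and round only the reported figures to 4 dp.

price = 4.2619
boundary = - - - - 57.1973
tree:
4.2619
7.1564 1.2419
11.6965 2.4257 0.0000
18.3892 4.7382 0.0000 0.0000
27.2127 9.2550 0.0000 0.0000 0.0000
35.0896 18.0778 0.0000 0.0000 0.0000 0.0000

Δt=0.16940, u=1.15971, d=0.86228, q=0.48474, disc=e^(-rΔt)=0.99358
k=5 terminal: V=max(K-S,0) → 35.0896 18.0778 0.0000 0.0000 0.0000 0.0000
k=4: j=0 S=57.1973 intr=27.2127 cont=26.6711 V=27.2127[EX]; j=1 S=76.9261 intr=7.4839 cont=9.2550 V=9.2550[hold]; j=2 S=103.4600 intr=0.0000 cont=0.0000 V=0.0000[hold]; j=3 S=139.1461 intr=0.0000 cont=0.0000 V=0.0000[hold]; j=4 S=187.1412 intr=0.0000 cont=0.0000 V=0.0000[hold]  S*(4)=57.1973
k=3: j=0 S=66.3322 intr=18.0778 cont=18.3892 V=18.3892[hold]; j=1 S=89.2120 intr=0.0000 cont=4.7382 V=4.7382[hold]; j=2 S=119.9836 intr=0.0000 cont=0.0000 V=0.0000[hold]; j=3 S=161.3690 intr=0.0000 cont=0.0000 V=0.0000[hold]  S*(3)=-
k=2: j=0 S=76.9261 intr=7.4839 cont=11.6965 V=11.6965[hold]; j=1 S=103.4600 intr=0.0000 cont=2.4257 V=2.4257[hold]; j=2 S=139.1461 intr=0.0000 cont=0.0000 V=0.0000[hold]  S*(2)=-
k=1: j=0 S=89.2120 intr=0.0000 cont=7.1564 V=7.1564[hold]; j=1 S=119.9836 intr=0.0000 cont=1.2419 V=1.2419[hold]  S*(1)=-
k=0: j=0 S=103.4600 intr=0.0000 cont=4.2619 V=4.2619[hold]  S*(0)=-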